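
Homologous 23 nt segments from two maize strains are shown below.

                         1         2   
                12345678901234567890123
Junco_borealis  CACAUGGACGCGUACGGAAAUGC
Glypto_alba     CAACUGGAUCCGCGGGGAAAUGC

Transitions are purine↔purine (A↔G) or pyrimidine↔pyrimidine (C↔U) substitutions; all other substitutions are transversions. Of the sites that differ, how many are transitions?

3

Differing sites — 3:C/A (Tv); 4:A/C (Tv); 9:C/U (Ti); 10:G/C (Tv); 13:U/C (Ti); 14:A/G (Ti); 15:C/G (Tv).
Of the 7 differences, 3 transitions and 4 transversions, so the answer is 3.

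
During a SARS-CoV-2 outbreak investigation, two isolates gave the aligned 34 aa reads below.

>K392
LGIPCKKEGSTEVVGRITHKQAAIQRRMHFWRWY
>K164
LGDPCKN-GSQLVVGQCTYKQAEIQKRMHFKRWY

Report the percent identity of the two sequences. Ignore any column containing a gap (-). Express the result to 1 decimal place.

Excluding the 1 gap column leaves 33 comparable sites.
Differing sites — 3:I/D; 7:K/N; 11:T/Q; 12:E/L; 16:R/Q; 17:I/C; 19:H/Y; 23:A/E; 26:R/K; 31:W/K.
23 of the 33 comparable sites match, so the percent identity is 23/33 × 100 = 69.7%.

69.7%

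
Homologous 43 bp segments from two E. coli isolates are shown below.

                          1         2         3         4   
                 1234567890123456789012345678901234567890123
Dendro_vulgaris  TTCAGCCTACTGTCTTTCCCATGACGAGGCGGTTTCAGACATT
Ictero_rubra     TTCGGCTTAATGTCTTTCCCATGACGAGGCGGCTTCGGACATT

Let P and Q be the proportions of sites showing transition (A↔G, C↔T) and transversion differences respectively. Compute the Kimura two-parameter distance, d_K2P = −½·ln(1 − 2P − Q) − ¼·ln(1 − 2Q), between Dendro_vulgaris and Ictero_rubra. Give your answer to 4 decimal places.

0.1293

The sequences differ at positions 4 (A/G, transition), 7 (C/T, transition), 10 (C/A, transversion), 33 (T/C, transition), 37 (A/G, transition).
Of the 5 differences, 4 transitions and 1 transversion over 43 sites: P = 4/43 = 0.093023, Q = 1/43 = 0.023256.
d = −0.5·ln(0.790698) − 0.25·ln(0.953488) = −0.5·(-0.234839) − 0.25·(-0.047628) = 0.1293.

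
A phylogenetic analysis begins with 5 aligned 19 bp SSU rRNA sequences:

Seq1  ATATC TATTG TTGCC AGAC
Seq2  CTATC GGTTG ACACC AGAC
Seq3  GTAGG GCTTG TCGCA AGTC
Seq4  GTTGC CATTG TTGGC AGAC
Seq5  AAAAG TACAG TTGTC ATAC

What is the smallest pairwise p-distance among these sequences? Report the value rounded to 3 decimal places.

0.263

Pairwise Hamming distances:
  Seq1 vs Seq2: 6
  Seq1 vs Seq3: 8
  Seq1 vs Seq4: 5
  Seq1 vs Seq5: 7
  Seq2 vs Seq3: 8
  Seq2 vs Seq4: 9
  Seq2 vs Seq5: 13
  Seq3 vs Seq4: 8
  Seq3 vs Seq5: 12
  Seq4 vs Seq5: 10
The smallest is 5 mismatches, between Seq1 and Seq4; p = 5/19 = 0.263.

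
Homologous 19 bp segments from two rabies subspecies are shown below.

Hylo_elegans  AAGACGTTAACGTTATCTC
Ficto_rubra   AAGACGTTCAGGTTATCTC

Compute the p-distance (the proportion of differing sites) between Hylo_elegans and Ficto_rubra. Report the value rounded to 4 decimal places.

Differing sites — 9:A/C; 11:C/G.
There are 2 differences over 19 sites, so p = 2/19 = 0.1053.

0.1053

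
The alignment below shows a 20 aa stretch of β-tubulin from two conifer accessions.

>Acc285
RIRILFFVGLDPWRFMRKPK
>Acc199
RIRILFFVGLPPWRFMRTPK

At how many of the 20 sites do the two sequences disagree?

The sequences differ at positions 11 (D/P), 18 (K/T).
That gives 2 mismatches out of 20 aligned sites, so the Hamming distance is 2.

2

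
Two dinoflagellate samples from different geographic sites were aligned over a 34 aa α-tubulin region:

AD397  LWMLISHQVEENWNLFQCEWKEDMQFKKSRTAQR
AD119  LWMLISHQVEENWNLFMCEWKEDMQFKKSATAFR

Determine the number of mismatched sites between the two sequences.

Differing sites — 17:Q/M; 30:R/A; 33:Q/F.
That gives 3 mismatches out of 34 aligned sites, so the Hamming distance is 3.

3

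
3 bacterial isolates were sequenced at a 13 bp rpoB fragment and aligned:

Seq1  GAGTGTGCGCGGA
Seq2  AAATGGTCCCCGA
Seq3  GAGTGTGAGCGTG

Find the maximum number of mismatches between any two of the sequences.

Pairwise Hamming distances:
  Seq1 vs Seq2: 6
  Seq1 vs Seq3: 3
  Seq2 vs Seq3: 9
The largest is 9, between Seq2 and Seq3.

9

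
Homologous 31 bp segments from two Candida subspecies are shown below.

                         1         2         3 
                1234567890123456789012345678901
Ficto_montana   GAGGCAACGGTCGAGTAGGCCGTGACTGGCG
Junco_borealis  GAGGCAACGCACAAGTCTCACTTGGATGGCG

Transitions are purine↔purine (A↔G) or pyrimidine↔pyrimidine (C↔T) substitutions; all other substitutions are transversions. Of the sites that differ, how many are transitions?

2

Mismatches occur at site 10 (G↔C, transversion), site 11 (T↔A, transversion), site 13 (G↔A, transition), site 17 (A↔C, transversion), site 18 (G↔T, transversion), site 19 (G↔C, transversion), site 20 (C↔A, transversion), site 22 (G↔T, transversion), site 25 (A↔G, transition), site 26 (C↔A, transversion).
Of the 10 differences, 2 transitions and 8 transversions, so the answer is 2.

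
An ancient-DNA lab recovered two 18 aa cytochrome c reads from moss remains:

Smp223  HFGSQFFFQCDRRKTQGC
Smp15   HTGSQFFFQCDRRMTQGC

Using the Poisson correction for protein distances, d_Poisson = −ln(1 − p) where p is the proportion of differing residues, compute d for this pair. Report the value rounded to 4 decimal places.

Differing sites — 2:F/T; 14:K/M.
p = 2/18 = 0.111111.
d = −ln(1 − 0.111111) = −ln(0.888889) = 0.1178.

0.1178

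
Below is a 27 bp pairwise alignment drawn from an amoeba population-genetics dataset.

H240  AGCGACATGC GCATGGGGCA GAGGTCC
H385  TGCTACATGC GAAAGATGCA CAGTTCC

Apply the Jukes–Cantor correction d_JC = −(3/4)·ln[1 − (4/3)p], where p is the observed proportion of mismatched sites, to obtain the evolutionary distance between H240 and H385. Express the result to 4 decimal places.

Mismatches occur at site 1 (A/T), site 4 (G/T), site 12 (C/A), site 14 (T/A), site 16 (G/A), site 17 (G/T), site 21 (G/C), site 24 (G/T).
p = 8/27 = 0.296296.
d = −0.75 · ln(1 − (4/3)·0.296296) = −0.75 · ln(0.604939) = −0.75 · (-0.502628) = 0.3770.

0.3770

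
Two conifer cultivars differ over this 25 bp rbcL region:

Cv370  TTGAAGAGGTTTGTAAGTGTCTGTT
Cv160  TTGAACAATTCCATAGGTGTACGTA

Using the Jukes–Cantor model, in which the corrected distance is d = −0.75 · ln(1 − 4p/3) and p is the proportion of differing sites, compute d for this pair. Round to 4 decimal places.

Mismatches occur at site 6 (G→C), site 8 (G→A), site 9 (G→T), site 11 (T→C), site 12 (T→C), site 13 (G→A), site 16 (A→G), site 21 (C→A), site 22 (T→C), site 25 (T→A).
p = 10/25 = 0.400000.
d = −0.75 · ln(1 − (4/3)·0.400000) = −0.75 · ln(0.466667) = −0.75 · (-0.762139) = 0.5716.

0.5716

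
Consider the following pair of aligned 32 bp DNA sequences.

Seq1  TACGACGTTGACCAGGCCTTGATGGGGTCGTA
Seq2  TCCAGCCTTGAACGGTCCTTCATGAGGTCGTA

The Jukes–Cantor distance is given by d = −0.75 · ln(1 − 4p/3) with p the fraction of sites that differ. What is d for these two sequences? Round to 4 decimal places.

The sequences differ at positions 2 (A/C), 4 (G/A), 5 (A/G), 7 (G/C), 12 (C/A), 14 (A/G), 16 (G/T), 21 (G/C), 25 (G/A).
p = 9/32 = 0.281250.
d = −0.75 · ln(1 − (4/3)·0.281250) = −0.75 · ln(0.625000) = −0.75 · (-0.470004) = 0.3525.

0.3525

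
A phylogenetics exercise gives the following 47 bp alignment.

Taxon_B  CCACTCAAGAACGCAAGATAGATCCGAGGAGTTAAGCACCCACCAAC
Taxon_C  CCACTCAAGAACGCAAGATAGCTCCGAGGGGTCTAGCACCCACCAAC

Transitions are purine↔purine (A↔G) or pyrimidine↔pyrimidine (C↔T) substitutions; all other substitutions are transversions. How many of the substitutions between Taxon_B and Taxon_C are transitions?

2

Mismatches occur at site 22 (A↔C, transversion), site 30 (A↔G, transition), site 33 (T↔C, transition), site 34 (A↔T, transversion).
Of the 4 differences, 2 transitions and 2 transversions, so the answer is 2.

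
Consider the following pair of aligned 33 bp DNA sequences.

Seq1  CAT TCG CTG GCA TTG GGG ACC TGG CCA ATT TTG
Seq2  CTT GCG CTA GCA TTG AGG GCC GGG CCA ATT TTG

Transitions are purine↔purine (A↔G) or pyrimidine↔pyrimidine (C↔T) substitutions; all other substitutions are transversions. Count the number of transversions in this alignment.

3

Differing sites — 2:A/T (Tv); 4:T/G (Tv); 9:G/A (Ti); 16:G/A (Ti); 19:A/G (Ti); 22:T/G (Tv).
Of the 6 differences, 3 transitions and 3 transversions, so the answer is 3.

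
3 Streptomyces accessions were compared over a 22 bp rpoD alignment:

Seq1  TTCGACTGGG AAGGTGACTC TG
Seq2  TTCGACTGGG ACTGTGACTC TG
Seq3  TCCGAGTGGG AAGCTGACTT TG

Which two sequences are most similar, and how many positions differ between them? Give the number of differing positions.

Pairwise Hamming distances:
  Seq1 vs Seq2: 2
  Seq1 vs Seq3: 4
  Seq2 vs Seq3: 6
The smallest is 2, between Seq1 and Seq2.

2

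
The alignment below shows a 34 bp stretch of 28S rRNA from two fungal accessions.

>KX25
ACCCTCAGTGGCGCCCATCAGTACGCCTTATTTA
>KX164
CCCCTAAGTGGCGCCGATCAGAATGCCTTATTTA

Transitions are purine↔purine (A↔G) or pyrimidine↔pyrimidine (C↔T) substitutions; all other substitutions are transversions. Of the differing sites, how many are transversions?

Mismatches occur at site 1 (A/C, transversion), site 6 (C/A, transversion), site 16 (C/G, transversion), site 22 (T/A, transversion), site 24 (C/T, transition).
Of the 5 differences, 1 transition and 4 transversions, so the answer is 4.

4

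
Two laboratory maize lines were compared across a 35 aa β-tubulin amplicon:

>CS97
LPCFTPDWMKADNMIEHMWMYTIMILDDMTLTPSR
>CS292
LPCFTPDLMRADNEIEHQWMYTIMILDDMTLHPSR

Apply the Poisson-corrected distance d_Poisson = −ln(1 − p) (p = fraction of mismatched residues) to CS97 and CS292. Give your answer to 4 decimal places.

The sequences differ at positions 8 (W/L), 10 (K/R), 14 (M/E), 18 (M/Q), 32 (T/H).
p = 5/35 = 0.142857.
d = −ln(1 − 0.142857) = −ln(0.857143) = 0.1542.

0.1542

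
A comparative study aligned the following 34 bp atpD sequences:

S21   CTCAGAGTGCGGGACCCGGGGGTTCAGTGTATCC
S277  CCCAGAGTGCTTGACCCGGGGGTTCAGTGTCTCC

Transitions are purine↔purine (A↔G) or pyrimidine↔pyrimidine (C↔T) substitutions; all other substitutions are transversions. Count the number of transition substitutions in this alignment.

1

The sequences differ at positions 2 (T/C, transition), 11 (G/T, transversion), 12 (G/T, transversion), 31 (A/C, transversion).
Of the 4 differences, 1 transition and 3 transversions, so the answer is 1.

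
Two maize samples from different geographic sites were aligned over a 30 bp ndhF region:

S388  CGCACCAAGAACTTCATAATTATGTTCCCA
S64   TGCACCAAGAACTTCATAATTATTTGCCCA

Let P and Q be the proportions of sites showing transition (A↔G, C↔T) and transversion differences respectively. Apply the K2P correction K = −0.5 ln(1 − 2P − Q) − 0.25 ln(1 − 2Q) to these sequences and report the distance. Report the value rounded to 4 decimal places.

Differing sites — 1:C/T (Ti); 24:G/T (Tv); 26:T/G (Tv).
Of the 3 differences, 1 transition and 2 transversions over 30 sites: P = 1/30 = 0.033333, Q = 2/30 = 0.066667.
d = −0.5·ln(0.866667) − 0.25·ln(0.866666) = −0.5·(-0.143100) − 0.25·(-0.143102) = 0.1073.

0.1073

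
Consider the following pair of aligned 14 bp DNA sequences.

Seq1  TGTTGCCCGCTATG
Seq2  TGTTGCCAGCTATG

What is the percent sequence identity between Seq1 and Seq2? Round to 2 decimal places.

The sequences differ at position 8 (C/A).
13 of the 14 sites match, so the percent identity is 13/14 × 100 = 92.86%.

92.86%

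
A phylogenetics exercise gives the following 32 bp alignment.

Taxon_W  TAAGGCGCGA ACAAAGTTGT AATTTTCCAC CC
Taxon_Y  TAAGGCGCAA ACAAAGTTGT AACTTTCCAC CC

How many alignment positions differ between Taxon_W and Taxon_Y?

Mismatches occur at site 9 (G/A), site 23 (T/C).
That gives 2 mismatches out of 32 aligned sites, so the Hamming distance is 2.

2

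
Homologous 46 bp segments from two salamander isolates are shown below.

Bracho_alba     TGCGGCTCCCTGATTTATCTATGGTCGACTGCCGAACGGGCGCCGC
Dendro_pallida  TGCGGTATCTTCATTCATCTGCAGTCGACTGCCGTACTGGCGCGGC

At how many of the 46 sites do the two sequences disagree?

12

Mismatches occur at site 6 (C→T), site 7 (T→A), site 8 (C→T), site 10 (C→T), site 12 (G→C), site 16 (T→C), site 21 (A→G), site 22 (T→C), site 23 (G→A), site 35 (A→T), site 38 (G→T), site 44 (C→G).
That gives 12 mismatches out of 46 aligned sites, so the Hamming distance is 12.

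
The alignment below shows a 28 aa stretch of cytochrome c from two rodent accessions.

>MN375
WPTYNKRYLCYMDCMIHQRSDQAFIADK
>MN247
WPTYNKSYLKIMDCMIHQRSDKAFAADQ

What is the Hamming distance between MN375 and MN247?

6

Mismatches occur at site 7 (R→S), site 10 (C→K), site 11 (Y→I), site 22 (Q→K), site 25 (I→A), site 28 (K→Q).
That gives 6 mismatches out of 28 aligned sites, so the Hamming distance is 6.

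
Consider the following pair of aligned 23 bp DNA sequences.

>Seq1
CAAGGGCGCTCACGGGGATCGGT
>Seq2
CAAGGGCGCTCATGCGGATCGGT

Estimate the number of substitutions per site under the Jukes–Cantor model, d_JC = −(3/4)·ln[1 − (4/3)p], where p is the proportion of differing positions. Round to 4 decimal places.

0.0924

The sequences differ at positions 13 (C/T), 15 (G/C).
p = 2/23 = 0.086957.
d = −0.75 · ln(1 − (4/3)·0.086957) = −0.75 · ln(0.884057) = −0.75 · (-0.123234) = 0.0924.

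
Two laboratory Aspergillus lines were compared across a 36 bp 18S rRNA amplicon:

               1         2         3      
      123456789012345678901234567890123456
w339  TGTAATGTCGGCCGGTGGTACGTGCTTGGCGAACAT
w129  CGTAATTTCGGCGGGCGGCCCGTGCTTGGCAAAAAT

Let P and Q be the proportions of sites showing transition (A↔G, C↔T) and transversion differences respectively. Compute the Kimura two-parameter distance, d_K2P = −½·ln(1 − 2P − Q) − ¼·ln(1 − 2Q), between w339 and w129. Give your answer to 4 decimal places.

Mismatches occur at site 1 (T/C, transition), site 7 (G/T, transversion), site 13 (C/G, transversion), site 16 (T/C, transition), site 19 (T/C, transition), site 20 (A/C, transversion), site 31 (G/A, transition), site 34 (C/A, transversion).
Of the 8 differences, 4 transitions and 4 transversions over 36 sites: P = 4/36 = 0.111111, Q = 4/36 = 0.111111.
d = −0.5·ln(0.666667) − 0.25·ln(0.777778) = −0.5·(-0.405465) − 0.25·(-0.251314) = 0.2656.

0.2656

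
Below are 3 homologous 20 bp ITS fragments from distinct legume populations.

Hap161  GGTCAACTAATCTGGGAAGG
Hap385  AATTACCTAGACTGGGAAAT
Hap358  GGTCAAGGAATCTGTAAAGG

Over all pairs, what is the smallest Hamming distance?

Pairwise Hamming distances:
  Hap161 vs Hap385: 8
  Hap161 vs Hap358: 4
  Hap385 vs Hap358: 12
The smallest is 4, between Hap161 and Hap358.

4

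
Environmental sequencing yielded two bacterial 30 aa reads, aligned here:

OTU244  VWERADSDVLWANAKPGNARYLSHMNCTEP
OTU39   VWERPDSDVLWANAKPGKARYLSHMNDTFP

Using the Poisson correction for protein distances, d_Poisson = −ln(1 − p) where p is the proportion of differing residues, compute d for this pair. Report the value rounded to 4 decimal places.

0.1431

Differing sites — 5:A/P; 18:N/K; 27:C/D; 29:E/F.
p = 4/30 = 0.133333.
d = −ln(1 − 0.133333) = −ln(0.866667) = 0.1431.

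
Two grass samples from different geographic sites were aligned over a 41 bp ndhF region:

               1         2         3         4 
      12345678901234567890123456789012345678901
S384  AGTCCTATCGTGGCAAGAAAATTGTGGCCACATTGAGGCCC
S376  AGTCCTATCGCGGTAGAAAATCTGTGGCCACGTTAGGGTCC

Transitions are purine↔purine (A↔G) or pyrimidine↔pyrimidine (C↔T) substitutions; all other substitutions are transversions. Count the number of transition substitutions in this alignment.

9

Mismatches occur at site 11 (T/C, transition), site 14 (C/T, transition), site 16 (A/G, transition), site 17 (G/A, transition), site 21 (A/T, transversion), site 22 (T/C, transition), site 32 (A/G, transition), site 35 (G/A, transition), site 36 (A/G, transition), site 39 (C/T, transition).
Of the 10 differences, 9 transitions and 1 transversion, so the answer is 9.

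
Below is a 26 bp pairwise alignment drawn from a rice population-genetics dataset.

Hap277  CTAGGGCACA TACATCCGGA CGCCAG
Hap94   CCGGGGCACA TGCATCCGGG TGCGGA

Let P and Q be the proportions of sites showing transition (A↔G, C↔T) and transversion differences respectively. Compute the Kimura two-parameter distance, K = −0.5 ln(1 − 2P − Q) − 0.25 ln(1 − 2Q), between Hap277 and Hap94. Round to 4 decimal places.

0.4501

Mismatches occur at site 2 (T→C, transition), site 3 (A→G, transition), site 12 (A→G, transition), site 20 (A→G, transition), site 21 (C→T, transition), site 24 (C→G, transversion), site 25 (A→G, transition), site 26 (G→A, transition).
Of the 8 differences, 7 transitions and 1 transversion over 26 sites: P = 7/26 = 0.269231, Q = 1/26 = 0.038462.
d = −0.5·ln(0.423076) − 0.25·ln(0.923076) = −0.5·(-0.860203) − 0.25·(-0.080044) = 0.4501.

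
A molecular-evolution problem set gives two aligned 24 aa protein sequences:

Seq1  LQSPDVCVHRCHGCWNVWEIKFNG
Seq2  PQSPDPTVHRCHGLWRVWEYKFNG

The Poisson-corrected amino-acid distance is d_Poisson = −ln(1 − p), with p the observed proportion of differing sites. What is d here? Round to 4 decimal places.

The sequences differ at positions 1 (L/P), 6 (V/P), 7 (C/T), 14 (C/L), 16 (N/R), 20 (I/Y).
p = 6/24 = 0.250000.
d = −ln(1 − 0.250000) = −ln(0.750000) = 0.2877.

0.2877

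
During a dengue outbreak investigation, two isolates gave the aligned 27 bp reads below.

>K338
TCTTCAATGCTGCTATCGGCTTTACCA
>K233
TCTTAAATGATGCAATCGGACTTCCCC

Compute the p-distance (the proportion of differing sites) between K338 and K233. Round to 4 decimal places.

The sequences differ at positions 5 (C/A), 10 (C/A), 14 (T/A), 20 (C/A), 21 (T/C), 24 (A/C), 27 (A/C).
There are 7 differences over 27 sites, so p = 7/27 = 0.2593.

0.2593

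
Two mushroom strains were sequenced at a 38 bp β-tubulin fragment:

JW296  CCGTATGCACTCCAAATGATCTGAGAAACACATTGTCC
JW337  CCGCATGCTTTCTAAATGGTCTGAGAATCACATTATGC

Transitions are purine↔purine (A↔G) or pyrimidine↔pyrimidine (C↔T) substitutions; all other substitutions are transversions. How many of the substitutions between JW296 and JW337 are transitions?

5

Mismatches occur at site 4 (T↔C, transition), site 9 (A↔T, transversion), site 10 (C↔T, transition), site 13 (C↔T, transition), site 19 (A↔G, transition), site 28 (A↔T, transversion), site 35 (G↔A, transition), site 37 (C↔G, transversion).
Of the 8 differences, 5 transitions and 3 transversions, so the answer is 5.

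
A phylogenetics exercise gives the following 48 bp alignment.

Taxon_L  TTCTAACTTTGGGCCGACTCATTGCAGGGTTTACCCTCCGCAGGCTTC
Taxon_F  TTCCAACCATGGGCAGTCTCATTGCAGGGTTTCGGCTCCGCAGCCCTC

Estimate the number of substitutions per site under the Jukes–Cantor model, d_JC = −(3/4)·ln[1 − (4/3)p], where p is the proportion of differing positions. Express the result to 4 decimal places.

0.2441

The sequences differ at positions 4 (T/C), 8 (T/C), 9 (T/A), 15 (C/A), 17 (A/T), 33 (A/C), 34 (C/G), 35 (C/G), 44 (G/C), 46 (T/C).
p = 10/48 = 0.208333.
d = −0.75 · ln(1 − (4/3)·0.208333) = −0.75 · ln(0.722223) = −0.75 · (-0.325421) = 0.2441.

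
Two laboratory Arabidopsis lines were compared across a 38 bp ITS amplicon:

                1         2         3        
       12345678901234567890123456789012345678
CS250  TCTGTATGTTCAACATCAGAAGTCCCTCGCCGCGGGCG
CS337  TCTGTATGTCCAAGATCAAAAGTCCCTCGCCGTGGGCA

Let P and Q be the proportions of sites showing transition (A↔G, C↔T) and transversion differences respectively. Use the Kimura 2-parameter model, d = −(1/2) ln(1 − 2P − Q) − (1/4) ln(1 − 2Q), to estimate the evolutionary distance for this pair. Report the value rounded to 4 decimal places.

0.1487

The sequences differ at positions 10 (T/C, transition), 14 (C/G, transversion), 19 (G/A, transition), 33 (C/T, transition), 38 (G/A, transition).
Of the 5 differences, 4 transitions and 1 transversion over 38 sites: P = 4/38 = 0.105263, Q = 1/38 = 0.026316.
d = −0.5·ln(0.763158) − 0.25·ln(0.947368) = −0.5·(-0.270290) − 0.25·(-0.054068) = 0.1487.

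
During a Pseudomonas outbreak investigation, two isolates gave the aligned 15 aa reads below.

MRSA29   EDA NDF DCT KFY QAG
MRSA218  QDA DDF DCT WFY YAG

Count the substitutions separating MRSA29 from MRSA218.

Mismatches occur at site 1 (E↔Q), site 4 (N↔D), site 10 (K↔W), site 13 (Q↔Y).
That gives 4 mismatches out of 15 aligned sites, so the Hamming distance is 4.

4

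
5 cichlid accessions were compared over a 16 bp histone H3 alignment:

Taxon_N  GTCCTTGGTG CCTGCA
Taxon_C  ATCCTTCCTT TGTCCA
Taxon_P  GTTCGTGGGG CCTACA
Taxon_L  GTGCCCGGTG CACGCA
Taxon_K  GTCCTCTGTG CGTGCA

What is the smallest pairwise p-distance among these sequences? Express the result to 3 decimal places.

0.188

Pairwise Hamming distances:
  Taxon_N vs Taxon_C: 7
  Taxon_N vs Taxon_P: 4
  Taxon_N vs Taxon_L: 5
  Taxon_N vs Taxon_K: 3
  Taxon_C vs Taxon_P: 10
  Taxon_C vs Taxon_L: 11
  Taxon_C vs Taxon_K: 7
  Taxon_P vs Taxon_L: 7
  Taxon_P vs Taxon_K: 7
  Taxon_L vs Taxon_K: 5
The smallest is 3 mismatches, between Taxon_N and Taxon_K; p = 3/16 = 0.188.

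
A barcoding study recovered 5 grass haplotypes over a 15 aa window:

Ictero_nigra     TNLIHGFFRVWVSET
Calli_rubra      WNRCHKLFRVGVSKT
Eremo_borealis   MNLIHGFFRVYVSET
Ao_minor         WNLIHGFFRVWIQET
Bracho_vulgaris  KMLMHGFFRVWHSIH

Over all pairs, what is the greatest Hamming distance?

10

Pairwise Hamming distances:
  Ictero_nigra vs Calli_rubra: 7
  Ictero_nigra vs Eremo_borealis: 2
  Ictero_nigra vs Ao_minor: 3
  Ictero_nigra vs Bracho_vulgaris: 6
  Calli_rubra vs Eremo_borealis: 7
  Calli_rubra vs Ao_minor: 8
  Calli_rubra vs Bracho_vulgaris: 10
  Eremo_borealis vs Ao_minor: 4
  Eremo_borealis vs Bracho_vulgaris: 7
  Ao_minor vs Bracho_vulgaris: 7
The largest is 10, between Calli_rubra and Bracho_vulgaris.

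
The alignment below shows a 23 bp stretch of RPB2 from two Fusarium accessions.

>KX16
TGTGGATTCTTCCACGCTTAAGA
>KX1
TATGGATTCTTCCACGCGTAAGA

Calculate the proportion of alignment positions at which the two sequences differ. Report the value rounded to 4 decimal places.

Differing sites — 2:G/A; 18:T/G.
There are 2 differences over 23 sites, so p = 2/23 = 0.0870.

0.0870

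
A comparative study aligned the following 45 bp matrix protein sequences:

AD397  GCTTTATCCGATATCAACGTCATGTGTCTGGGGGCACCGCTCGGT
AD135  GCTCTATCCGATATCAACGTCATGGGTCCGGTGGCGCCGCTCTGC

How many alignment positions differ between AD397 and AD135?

7

Differing sites — 4:T/C; 25:T/G; 29:T/C; 32:G/T; 36:A/G; 43:G/T; 45:T/C.
That gives 7 mismatches out of 45 aligned sites, so the Hamming distance is 7.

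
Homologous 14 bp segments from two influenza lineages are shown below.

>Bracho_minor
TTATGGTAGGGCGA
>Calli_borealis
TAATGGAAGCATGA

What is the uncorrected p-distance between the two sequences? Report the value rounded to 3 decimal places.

0.357

Differing sites — 2:T/A; 7:T/A; 10:G/C; 11:G/A; 12:C/T.
There are 5 differences over 14 sites, so p = 5/14 = 0.357.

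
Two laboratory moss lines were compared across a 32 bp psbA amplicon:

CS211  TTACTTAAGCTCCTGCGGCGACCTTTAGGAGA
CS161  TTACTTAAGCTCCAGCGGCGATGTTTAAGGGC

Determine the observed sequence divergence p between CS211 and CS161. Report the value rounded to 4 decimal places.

The sequences differ at positions 14 (T/A), 22 (C/T), 23 (C/G), 28 (G/A), 30 (A/G), 32 (A/C).
There are 6 differences over 32 sites, so p = 6/32 = 0.1875.

0.1875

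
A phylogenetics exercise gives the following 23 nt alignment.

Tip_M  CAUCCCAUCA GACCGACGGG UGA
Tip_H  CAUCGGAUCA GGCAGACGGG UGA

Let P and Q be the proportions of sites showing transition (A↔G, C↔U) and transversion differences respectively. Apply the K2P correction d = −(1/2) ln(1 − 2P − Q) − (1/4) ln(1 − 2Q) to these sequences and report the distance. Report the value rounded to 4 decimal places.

Differing sites — 5:C/G (Tv); 6:C/G (Tv); 12:A/G (Ti); 14:C/A (Tv).
Of the 4 differences, 1 transition and 3 transversions over 23 sites: P = 1/23 = 0.043478, Q = 3/23 = 0.130435.
d = −0.5·ln(0.782609) − 0.25·ln(0.739130) = −0.5·(-0.245122) − 0.25·(-0.302281) = 0.1981.

0.1981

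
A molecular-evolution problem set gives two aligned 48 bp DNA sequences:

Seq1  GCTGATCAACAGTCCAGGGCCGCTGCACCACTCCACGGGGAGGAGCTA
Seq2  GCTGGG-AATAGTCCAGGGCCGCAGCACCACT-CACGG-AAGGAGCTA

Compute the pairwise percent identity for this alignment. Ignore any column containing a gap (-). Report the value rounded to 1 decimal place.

88.9%

Excluding the 3 gap columns leaves 45 comparable sites.
Mismatches occur at site 5 (A/G), site 6 (T/G), site 10 (C/T), site 24 (T/A), site 40 (G/A).
40 of the 45 comparable sites match, so the percent identity is 40/45 × 100 = 88.9%.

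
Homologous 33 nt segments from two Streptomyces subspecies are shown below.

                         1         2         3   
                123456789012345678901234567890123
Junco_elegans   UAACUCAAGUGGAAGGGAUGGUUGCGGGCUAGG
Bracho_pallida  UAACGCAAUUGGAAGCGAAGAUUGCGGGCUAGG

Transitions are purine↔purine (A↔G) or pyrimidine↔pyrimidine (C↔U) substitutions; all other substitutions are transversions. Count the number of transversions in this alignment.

Differing sites — 5:U/G (Tv); 9:G/U (Tv); 16:G/C (Tv); 19:U/A (Tv); 21:G/A (Ti).
Of the 5 differences, 1 transition and 4 transversions, so the answer is 4.

4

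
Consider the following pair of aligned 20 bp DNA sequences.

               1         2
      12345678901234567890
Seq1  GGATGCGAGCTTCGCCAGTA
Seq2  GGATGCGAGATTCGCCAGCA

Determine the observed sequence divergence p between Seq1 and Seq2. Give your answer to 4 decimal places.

0.1000

Mismatches occur at site 10 (C/A), site 19 (T/C).
There are 2 differences over 20 sites, so p = 2/20 = 0.1000.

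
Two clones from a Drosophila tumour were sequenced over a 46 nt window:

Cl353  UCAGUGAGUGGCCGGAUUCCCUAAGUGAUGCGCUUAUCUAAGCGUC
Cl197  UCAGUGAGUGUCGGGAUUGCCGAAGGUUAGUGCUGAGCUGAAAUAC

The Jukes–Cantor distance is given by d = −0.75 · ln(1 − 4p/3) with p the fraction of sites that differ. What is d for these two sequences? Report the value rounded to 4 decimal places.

0.4674

Differing sites — 11:G/U; 13:C/G; 19:C/G; 22:U/G; 26:U/G; 27:G/U; 28:A/U; 29:U/A; 31:C/U; 35:U/G; 37:U/G; 40:A/G; 42:G/A; 43:C/A; 44:G/U; 45:U/A.
p = 16/46 = 0.347826.
d = −0.75 · ln(1 − (4/3)·0.347826) = −0.75 · ln(0.536232) = −0.75 · (-0.623188) = 0.4674.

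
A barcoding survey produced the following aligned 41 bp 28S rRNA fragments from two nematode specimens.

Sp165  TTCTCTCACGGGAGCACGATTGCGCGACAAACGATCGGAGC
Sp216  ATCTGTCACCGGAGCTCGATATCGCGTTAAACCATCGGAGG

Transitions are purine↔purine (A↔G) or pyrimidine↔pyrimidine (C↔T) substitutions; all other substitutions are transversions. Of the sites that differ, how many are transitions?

Differing sites — 1:T/A (Tv); 5:C/G (Tv); 10:G/C (Tv); 16:A/T (Tv); 21:T/A (Tv); 22:G/T (Tv); 27:A/T (Tv); 28:C/T (Ti); 33:G/C (Tv); 41:C/G (Tv).
Of the 10 differences, 1 transition and 9 transversions, so the answer is 1.

1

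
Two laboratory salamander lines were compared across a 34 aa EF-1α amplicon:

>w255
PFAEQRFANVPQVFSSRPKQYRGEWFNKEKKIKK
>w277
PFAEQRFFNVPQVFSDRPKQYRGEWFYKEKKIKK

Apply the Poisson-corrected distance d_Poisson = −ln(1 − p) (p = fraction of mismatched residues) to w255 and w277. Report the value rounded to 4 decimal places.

0.0924

Differing sites — 8:A/F; 16:S/D; 27:N/Y.
p = 3/34 = 0.088235.
d = −ln(1 − 0.088235) = −ln(0.911765) = 0.0924.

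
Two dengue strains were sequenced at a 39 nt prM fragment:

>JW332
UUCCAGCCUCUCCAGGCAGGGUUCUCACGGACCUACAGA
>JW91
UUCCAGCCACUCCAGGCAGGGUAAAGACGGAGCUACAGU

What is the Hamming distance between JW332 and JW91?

The sequences differ at positions 9 (U/A), 23 (U/A), 24 (C/A), 25 (U/A), 26 (C/G), 32 (C/G), 39 (A/U).
That gives 7 mismatches out of 39 aligned sites, so the Hamming distance is 7.

7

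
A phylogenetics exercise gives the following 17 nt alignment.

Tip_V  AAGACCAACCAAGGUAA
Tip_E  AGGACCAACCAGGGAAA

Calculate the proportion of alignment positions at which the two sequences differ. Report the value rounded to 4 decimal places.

Mismatches occur at site 2 (A/G), site 12 (A/G), site 15 (U/A).
There are 3 differences over 17 sites, so p = 3/17 = 0.1765.

0.1765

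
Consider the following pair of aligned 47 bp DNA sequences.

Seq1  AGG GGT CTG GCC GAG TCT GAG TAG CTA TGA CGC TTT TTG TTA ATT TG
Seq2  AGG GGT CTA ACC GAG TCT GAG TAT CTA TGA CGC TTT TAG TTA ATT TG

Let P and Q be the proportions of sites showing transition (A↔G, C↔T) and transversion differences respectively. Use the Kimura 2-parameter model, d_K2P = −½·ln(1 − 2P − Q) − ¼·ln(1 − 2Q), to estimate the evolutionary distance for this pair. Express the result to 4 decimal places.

The sequences differ at positions 9 (G/A, transition), 10 (G/A, transition), 24 (G/T, transversion), 38 (T/A, transversion).
Of the 4 differences, 2 transitions and 2 transversions over 47 sites: P = 2/47 = 0.042553, Q = 2/47 = 0.042553.
d = −0.5·ln(0.872341) − 0.25·ln(0.914894) = −0.5·(-0.136575) − 0.25·(-0.088947) = 0.0905.

0.0905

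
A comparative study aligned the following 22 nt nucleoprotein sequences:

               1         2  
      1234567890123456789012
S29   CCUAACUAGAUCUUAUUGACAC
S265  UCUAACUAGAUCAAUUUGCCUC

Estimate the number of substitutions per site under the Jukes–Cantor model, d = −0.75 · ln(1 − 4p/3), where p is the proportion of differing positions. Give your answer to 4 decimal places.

0.3390

Differing sites — 1:C/U; 13:U/A; 14:U/A; 15:A/U; 19:A/C; 21:A/U.
p = 6/22 = 0.272727.
d = −0.75 · ln(1 − (4/3)·0.272727) = −0.75 · ln(0.636364) = −0.75 · (-0.451985) = 0.3390.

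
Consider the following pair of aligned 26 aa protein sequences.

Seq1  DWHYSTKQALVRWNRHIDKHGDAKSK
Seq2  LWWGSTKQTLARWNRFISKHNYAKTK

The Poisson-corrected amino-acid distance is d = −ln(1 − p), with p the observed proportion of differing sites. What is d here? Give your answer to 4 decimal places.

0.4855

Mismatches occur at site 1 (D→L), site 3 (H→W), site 4 (Y→G), site 9 (A→T), site 11 (V→A), site 16 (H→F), site 18 (D→S), site 21 (G→N), site 22 (D→Y), site 25 (S→T).
p = 10/26 = 0.384615.
d = −ln(1 − 0.384615) = −ln(0.615385) = 0.4855.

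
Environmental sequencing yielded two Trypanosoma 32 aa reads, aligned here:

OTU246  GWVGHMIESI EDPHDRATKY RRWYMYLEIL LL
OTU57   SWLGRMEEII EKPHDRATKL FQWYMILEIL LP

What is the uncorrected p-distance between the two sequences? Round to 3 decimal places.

0.344

Differing sites — 1:G/S; 3:V/L; 5:H/R; 7:I/E; 9:S/I; 12:D/K; 20:Y/L; 21:R/F; 22:R/Q; 26:Y/I; 32:L/P.
There are 11 differences over 32 sites, so p = 11/32 = 0.344.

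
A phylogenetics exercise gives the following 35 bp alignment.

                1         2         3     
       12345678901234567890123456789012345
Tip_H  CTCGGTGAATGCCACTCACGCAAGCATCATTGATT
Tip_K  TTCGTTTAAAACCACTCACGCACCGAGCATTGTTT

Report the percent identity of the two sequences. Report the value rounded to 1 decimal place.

71.4%

Differing sites — 1:C/T; 5:G/T; 7:G/T; 10:T/A; 11:G/A; 23:A/C; 24:G/C; 25:C/G; 27:T/G; 33:A/T.
25 of the 35 sites match, so the percent identity is 25/35 × 100 = 71.4%.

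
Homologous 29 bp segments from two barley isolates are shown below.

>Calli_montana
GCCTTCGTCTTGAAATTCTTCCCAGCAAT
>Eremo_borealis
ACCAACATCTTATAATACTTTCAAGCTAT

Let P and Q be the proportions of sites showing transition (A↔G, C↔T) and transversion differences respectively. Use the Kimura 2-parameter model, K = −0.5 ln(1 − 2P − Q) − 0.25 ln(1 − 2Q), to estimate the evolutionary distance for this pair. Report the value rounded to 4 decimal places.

The sequences differ at positions 1 (G/A, transition), 4 (T/A, transversion), 5 (T/A, transversion), 7 (G/A, transition), 12 (G/A, transition), 13 (A/T, transversion), 17 (T/A, transversion), 21 (C/T, transition), 23 (C/A, transversion), 27 (A/T, transversion).
Of the 10 differences, 4 transitions and 6 transversions over 29 sites: P = 4/29 = 0.137931, Q = 6/29 = 0.206897.
d = −0.5·ln(0.517241) − 0.25·ln(0.586206) = −0.5·(-0.659246) − 0.25·(-0.534084) = 0.4631.

0.4631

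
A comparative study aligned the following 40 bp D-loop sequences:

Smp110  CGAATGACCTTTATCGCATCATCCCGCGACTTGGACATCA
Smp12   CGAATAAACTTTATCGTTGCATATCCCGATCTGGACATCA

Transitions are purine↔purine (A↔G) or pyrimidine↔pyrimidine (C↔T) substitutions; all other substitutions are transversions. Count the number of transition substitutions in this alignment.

The sequences differ at positions 6 (G/A, transition), 8 (C/A, transversion), 17 (C/T, transition), 18 (A/T, transversion), 19 (T/G, transversion), 23 (C/A, transversion), 24 (C/T, transition), 26 (G/C, transversion), 30 (C/T, transition), 31 (T/C, transition).
Of the 10 differences, 5 transitions and 5 transversions, so the answer is 5.

5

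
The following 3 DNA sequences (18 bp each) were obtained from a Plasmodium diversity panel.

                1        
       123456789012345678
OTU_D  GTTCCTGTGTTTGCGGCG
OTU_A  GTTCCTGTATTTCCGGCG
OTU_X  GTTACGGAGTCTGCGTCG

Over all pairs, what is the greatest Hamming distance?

7

Pairwise Hamming distances:
  OTU_D vs OTU_A: 2
  OTU_D vs OTU_X: 5
  OTU_A vs OTU_X: 7
The largest is 7, between OTU_A and OTU_X.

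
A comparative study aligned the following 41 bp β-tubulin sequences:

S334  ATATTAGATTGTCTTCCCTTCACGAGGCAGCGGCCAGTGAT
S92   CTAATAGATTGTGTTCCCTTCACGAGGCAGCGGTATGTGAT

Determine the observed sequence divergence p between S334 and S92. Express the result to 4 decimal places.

0.1463

Mismatches occur at site 1 (A↔C), site 4 (T↔A), site 13 (C↔G), site 34 (C↔T), site 35 (C↔A), site 36 (A↔T).
There are 6 differences over 41 sites, so p = 6/41 = 0.1463.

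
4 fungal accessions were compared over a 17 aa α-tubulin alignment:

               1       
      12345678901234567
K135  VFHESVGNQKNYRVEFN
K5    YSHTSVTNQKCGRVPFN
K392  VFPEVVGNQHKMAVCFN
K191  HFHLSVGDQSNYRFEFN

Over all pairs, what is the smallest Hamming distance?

5

Pairwise Hamming distances:
  K135 vs K5: 7
  K135 vs K392: 7
  K135 vs K191: 5
  K5 vs K392: 11
  K5 vs K191: 10
  K392 vs K191: 11
The smallest is 5, between K135 and K191.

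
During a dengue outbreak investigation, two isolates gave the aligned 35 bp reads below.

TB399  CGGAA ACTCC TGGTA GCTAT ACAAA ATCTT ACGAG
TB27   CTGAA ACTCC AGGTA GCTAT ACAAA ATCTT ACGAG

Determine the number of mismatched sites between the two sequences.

2

The sequences differ at positions 2 (G/T), 11 (T/A).
That gives 2 mismatches out of 35 aligned sites, so the Hamming distance is 2.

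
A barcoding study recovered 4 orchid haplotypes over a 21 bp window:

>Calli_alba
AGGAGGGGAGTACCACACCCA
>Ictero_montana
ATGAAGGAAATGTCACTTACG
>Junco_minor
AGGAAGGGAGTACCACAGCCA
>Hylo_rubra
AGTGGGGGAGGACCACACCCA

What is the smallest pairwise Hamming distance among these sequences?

Pairwise Hamming distances:
  Calli_alba vs Ictero_montana: 10
  Calli_alba vs Junco_minor: 2
  Calli_alba vs Hylo_rubra: 3
  Ictero_montana vs Junco_minor: 9
  Ictero_montana vs Hylo_rubra: 13
  Junco_minor vs Hylo_rubra: 5
The smallest is 2, between Calli_alba and Junco_minor.

2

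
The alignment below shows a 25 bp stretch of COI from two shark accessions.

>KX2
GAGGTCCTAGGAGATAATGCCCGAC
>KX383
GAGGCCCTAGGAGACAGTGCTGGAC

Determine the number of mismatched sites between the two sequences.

5

Mismatches occur at site 5 (T/C), site 15 (T/C), site 17 (A/G), site 21 (C/T), site 22 (C/G).
That gives 5 mismatches out of 25 aligned sites, so the Hamming distance is 5.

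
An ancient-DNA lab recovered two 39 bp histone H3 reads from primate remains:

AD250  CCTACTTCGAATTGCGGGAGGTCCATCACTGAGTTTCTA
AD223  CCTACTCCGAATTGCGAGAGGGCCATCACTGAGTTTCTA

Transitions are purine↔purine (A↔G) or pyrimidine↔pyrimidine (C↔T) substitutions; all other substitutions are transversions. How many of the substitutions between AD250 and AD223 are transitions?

2

The sequences differ at positions 7 (T/C, transition), 17 (G/A, transition), 22 (T/G, transversion).
Of the 3 differences, 2 transitions and 1 transversion, so the answer is 2.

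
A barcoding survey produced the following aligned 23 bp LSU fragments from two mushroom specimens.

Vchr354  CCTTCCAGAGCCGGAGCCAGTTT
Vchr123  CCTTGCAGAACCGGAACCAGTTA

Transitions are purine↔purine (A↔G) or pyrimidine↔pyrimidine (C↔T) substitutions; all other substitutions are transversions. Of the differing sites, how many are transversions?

Mismatches occur at site 5 (C→G, transversion), site 10 (G→A, transition), site 16 (G→A, transition), site 23 (T→A, transversion).
Of the 4 differences, 2 transitions and 2 transversions, so the answer is 2.

2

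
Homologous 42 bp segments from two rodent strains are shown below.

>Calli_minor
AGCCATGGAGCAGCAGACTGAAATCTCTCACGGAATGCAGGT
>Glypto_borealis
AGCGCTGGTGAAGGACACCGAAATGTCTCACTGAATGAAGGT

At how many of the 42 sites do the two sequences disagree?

Mismatches occur at site 4 (C→G), site 5 (A→C), site 9 (A→T), site 11 (C→A), site 14 (C→G), site 16 (G→C), site 19 (T→C), site 25 (C→G), site 32 (G→T), site 38 (C→A).
That gives 10 mismatches out of 42 aligned sites, so the Hamming distance is 10.

10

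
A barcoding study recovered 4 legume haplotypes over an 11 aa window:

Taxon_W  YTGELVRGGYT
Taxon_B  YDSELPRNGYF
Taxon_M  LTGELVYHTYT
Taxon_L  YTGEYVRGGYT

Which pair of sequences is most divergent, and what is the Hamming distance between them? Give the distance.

8

Pairwise Hamming distances:
  Taxon_W vs Taxon_B: 5
  Taxon_W vs Taxon_M: 4
  Taxon_W vs Taxon_L: 1
  Taxon_B vs Taxon_M: 8
  Taxon_B vs Taxon_L: 6
  Taxon_M vs Taxon_L: 5
The largest is 8, between Taxon_B and Taxon_M.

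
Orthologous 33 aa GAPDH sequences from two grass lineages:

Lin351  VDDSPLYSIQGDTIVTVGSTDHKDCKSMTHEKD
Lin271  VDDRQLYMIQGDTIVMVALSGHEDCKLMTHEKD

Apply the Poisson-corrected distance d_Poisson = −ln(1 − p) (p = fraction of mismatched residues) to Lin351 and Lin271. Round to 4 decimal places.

0.3610

The sequences differ at positions 4 (S/R), 5 (P/Q), 8 (S/M), 16 (T/M), 18 (G/A), 19 (S/L), 20 (T/S), 21 (D/G), 23 (K/E), 27 (S/L).
p = 10/33 = 0.303030.
d = −ln(1 − 0.303030) = −ln(0.696970) = 0.3610.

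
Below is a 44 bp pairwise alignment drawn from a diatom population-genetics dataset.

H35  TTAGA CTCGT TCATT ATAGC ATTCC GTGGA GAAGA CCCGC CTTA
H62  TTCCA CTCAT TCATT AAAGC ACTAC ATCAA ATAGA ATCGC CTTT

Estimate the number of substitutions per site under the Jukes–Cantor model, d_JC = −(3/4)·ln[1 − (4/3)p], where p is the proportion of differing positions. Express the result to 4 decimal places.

0.4141

Differing sites — 3:A/C; 4:G/C; 9:G/A; 17:T/A; 22:T/C; 24:C/A; 26:G/A; 28:G/C; 29:G/A; 31:G/A; 32:A/T; 36:C/A; 37:C/T; 44:A/T.
p = 14/44 = 0.318182.
d = −0.75 · ln(1 − (4/3)·0.318182) = −0.75 · ln(0.575757) = −0.75 · (-0.552070) = 0.4141.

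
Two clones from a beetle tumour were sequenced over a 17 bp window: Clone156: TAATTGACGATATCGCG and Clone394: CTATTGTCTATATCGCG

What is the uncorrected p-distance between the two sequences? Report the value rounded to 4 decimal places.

0.2353

The sequences differ at positions 1 (T/C), 2 (A/T), 7 (A/T), 9 (G/T).
There are 4 differences over 17 sites, so p = 4/17 = 0.2353.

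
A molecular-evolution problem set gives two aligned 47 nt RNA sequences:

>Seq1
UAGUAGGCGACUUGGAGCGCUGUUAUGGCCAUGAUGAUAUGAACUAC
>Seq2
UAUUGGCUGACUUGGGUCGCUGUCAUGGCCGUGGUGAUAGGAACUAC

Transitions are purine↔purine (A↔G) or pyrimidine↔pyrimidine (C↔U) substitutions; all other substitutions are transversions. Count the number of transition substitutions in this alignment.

6

The sequences differ at positions 3 (G/U, transversion), 5 (A/G, transition), 7 (G/C, transversion), 8 (C/U, transition), 16 (A/G, transition), 17 (G/U, transversion), 24 (U/C, transition), 31 (A/G, transition), 34 (A/G, transition), 40 (U/G, transversion).
Of the 10 differences, 6 transitions and 4 transversions, so the answer is 6.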